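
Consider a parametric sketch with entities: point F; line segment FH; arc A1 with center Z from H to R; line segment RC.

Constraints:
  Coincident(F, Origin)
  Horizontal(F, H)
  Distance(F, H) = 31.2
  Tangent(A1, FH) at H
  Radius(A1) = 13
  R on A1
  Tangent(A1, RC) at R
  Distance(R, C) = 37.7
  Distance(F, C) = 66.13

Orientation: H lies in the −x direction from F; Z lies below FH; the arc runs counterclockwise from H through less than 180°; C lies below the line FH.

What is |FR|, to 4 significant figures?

46.31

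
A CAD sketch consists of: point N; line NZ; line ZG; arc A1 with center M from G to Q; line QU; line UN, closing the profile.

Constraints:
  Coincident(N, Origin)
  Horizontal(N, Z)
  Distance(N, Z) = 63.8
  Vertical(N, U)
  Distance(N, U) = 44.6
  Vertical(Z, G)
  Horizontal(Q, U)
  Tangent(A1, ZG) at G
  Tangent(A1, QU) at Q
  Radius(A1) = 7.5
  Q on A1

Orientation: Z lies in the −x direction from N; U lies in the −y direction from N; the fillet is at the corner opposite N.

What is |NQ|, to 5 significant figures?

71.825

N is at the origin; NZ is horizontal with |NZ| = 63.8 and Z on the −x side, so Z = (-63.800, 0.0000). N and U share the same x with |NU| = 44.6 and U on the −y side, so U = (0.0000, -44.600). The virtual corner opposite N is at (-63.800, -44.600). The tangent condition forces MG to be normal to ZG and since A1 is tangent to QU there, MQ ⟂ QU, with radius 7.5, so the center M sits 7.5 in from both sides at M = (-56.300, -37.100). That places the tangent points at G = (-63.800, -37.100) on ZG and Q = (-56.300, -44.600) on QU. Then |NQ| = |Q − N| = 71.825.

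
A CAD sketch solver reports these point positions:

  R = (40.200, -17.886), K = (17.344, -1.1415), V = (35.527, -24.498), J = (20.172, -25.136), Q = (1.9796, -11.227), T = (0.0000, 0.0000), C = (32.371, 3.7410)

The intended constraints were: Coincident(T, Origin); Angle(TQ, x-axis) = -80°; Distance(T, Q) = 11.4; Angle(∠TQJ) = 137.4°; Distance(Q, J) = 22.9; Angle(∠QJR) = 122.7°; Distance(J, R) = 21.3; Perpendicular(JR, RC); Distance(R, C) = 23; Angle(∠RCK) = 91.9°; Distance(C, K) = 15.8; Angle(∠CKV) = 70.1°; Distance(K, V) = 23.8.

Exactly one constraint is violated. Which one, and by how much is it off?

Distance(K, V) = 23.8 — off by 5.80.

T = (0.00, 0.00) ✓; TQ at -80.00° ✓; |TQ| = 11.40 ✓; ∠TQJ = 137.4° ✓; |QJ| = 22.90 ✓; ∠QJR = 122.7° ✓; |JR| = 21.30 ✓; ∠(JR, RC) = 90.00° ✓; |RC| = 23.00 ✓; ∠RCK = 91.90° ✓; |CK| = 15.80 ✓; ∠CKV = 70.10° ✓; |KV| = 29.60 ✗.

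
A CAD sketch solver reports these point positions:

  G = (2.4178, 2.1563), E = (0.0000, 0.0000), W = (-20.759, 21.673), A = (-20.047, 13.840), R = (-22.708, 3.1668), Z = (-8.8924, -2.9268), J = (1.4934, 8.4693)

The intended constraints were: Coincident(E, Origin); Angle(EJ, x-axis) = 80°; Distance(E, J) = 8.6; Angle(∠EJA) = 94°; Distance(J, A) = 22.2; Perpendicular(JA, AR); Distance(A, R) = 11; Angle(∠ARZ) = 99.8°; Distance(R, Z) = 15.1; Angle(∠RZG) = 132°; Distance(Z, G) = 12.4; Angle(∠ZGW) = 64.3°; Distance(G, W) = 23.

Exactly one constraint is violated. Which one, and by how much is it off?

Distance(G, W) = 23 — off by 7.30.

E = (0.00, 0.00) ✓; EJ at 80.00° ✓; |EJ| = 8.600 ✓; ∠EJA = 94.00° ✓; |JA| = 22.20 ✓; ∠(JA, AR) = 90.00° ✓; |AR| = 11.00 ✓; ∠ARZ = 99.80° ✓; |RZ| = 15.10 ✓; ∠RZG = 132.0° ✓; |ZG| = 12.40 ✓; ∠ZGW = 64.30° ✓; |GW| = 30.30 ✗.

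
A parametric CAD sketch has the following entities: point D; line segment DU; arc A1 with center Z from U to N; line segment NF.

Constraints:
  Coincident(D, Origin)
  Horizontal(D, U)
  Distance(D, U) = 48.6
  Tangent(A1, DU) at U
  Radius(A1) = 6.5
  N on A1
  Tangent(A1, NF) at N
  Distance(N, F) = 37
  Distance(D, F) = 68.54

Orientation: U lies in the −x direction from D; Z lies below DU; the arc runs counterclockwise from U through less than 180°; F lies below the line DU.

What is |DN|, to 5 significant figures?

55.520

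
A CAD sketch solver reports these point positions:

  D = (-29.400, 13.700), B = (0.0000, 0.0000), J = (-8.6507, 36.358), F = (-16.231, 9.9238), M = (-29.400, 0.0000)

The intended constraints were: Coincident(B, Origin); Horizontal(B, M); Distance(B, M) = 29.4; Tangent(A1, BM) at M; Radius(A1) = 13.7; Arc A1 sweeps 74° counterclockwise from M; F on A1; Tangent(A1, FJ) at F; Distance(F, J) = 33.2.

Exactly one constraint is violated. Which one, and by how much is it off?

Distance(F, J) = 33.2 — off by 5.70.

B = (0.00, 0.00) ✓; B.y = 0.00, M.y = 0.00 ✓; |BM| = 29.40 ✓; ∠(DM, MB) = 90.00° ✓; |DM| = 13.70 ✓; bearing(D→F) − bearing(D→M) = 74.00° ✓; |DF| = 13.70 ✓; ∠(DF, FJ) = 90.00° ✓; |FJ| = 27.50 ✗.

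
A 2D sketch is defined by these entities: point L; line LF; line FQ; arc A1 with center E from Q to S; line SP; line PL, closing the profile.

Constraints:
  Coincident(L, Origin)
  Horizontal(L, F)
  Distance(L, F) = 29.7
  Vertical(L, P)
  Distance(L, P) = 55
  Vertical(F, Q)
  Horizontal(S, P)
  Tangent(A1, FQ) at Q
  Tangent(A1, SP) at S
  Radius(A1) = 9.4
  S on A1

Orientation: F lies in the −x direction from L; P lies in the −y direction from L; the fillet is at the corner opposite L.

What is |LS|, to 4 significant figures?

58.63

L is at the origin; L and F share the same y with |LF| = 29.7 and F on the −x side, so F = (-29.70, 0.000). LP is vertical with |LP| = 55.0 and P on the −y side, so P = (0.000, -55.00). The virtual corner opposite L is at (-29.70, -55.00). Since A1 is tangent to FQ there, EQ ⟂ FQ and the tangent condition forces ES to be normal to SP, with radius 9.4, so the center E sits 9.4 in from both sides at E = (-20.30, -45.60). That places the tangent points at Q = (-29.70, -45.60) on FQ and S = (-20.30, -55.00) on SP. Then |LS| = |S − L| = 58.63.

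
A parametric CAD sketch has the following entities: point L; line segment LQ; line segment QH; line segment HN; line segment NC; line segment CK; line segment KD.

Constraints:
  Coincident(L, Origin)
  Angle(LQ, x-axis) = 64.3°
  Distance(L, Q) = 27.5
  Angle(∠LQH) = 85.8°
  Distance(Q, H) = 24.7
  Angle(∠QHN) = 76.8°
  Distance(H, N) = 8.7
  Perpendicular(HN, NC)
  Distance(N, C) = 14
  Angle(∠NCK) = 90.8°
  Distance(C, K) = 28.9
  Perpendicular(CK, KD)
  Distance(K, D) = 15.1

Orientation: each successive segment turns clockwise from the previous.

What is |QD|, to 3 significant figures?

35.9

L is at the origin; LQ runs at 64.3° with length 27.5, so Q = (11.9, 24.8). ∠LQH = 85.8° gives QH at -29.9° from the x-axis; with |QH| = 24.7, H = (33.3, 12.5). ∠QHN = 76.8° gives HN at -133° from the x-axis; with |HN| = 8.7, N = (27.4, 6.11). HN ⟂ NC, so NC runs at 137°; with |NC| = 14.0, C = (17.2, 15.7). ∠NCK = 90.8° gives CK at 47.7° from the x-axis; with |CK| = 28.9, K = (36.6, 37.1). CK is perpendicular to KD, so KD runs at -42.3°; with |KD| = 15.1, D = (47.8, 26.9). Then |QD| = |D − Q| = 35.9.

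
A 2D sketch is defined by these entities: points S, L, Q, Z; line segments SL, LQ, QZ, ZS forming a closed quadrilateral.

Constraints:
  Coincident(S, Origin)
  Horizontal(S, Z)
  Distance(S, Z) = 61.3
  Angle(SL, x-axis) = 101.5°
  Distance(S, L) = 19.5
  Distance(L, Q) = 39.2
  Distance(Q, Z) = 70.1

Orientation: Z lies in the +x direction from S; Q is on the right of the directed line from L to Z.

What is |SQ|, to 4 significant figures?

20.88

Checks: |LQ| = 39.20 ✓; |QZ| = 70.10 ✓.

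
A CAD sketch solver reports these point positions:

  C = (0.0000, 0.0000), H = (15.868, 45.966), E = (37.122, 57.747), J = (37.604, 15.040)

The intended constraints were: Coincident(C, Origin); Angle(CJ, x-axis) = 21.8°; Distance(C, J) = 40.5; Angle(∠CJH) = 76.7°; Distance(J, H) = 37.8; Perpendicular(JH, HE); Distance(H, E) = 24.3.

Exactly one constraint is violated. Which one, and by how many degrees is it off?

Perpendicular(JH, HE) — off by 6.10°.

C = (0.00, 0.00) ✓; CJ at 21.80° ✓; |CJ| = 40.50 ✓; ∠CJH = 76.70° ✓; |JH| = 37.80 ✓; ∠(JH, HE) = 96.10° ✗; |HE| = 24.30 ✓.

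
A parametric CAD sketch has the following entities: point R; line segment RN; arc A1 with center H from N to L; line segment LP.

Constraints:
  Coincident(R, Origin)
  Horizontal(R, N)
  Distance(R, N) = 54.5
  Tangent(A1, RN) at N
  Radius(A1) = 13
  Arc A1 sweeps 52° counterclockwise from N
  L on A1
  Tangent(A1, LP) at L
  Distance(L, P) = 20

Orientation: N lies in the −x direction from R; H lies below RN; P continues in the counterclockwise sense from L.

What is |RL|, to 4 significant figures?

64.94

R is at the origin; RN is horizontal with |RN| = 54.5 and N on the −x side, so N = (-54.50, 0.000). A1 meets RN tangentially, so HN is at right angles to RN, so H = N + (0, -13) = (-54.50, -13.00). On A1, N sits at bearing 90° from H; a 52° counterclockwise sweep puts L at bearing 142°, so L = H + 13.0·(cos 142°, sin 142°) = (-64.74, -4.996). Then |RL| = |L − R| = 64.94.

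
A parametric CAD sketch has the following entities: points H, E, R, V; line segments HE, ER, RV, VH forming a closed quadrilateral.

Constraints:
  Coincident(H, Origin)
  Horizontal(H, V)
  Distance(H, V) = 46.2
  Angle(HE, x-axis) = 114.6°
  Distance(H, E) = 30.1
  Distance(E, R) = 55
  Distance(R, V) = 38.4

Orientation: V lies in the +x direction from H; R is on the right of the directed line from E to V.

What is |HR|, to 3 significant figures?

25.1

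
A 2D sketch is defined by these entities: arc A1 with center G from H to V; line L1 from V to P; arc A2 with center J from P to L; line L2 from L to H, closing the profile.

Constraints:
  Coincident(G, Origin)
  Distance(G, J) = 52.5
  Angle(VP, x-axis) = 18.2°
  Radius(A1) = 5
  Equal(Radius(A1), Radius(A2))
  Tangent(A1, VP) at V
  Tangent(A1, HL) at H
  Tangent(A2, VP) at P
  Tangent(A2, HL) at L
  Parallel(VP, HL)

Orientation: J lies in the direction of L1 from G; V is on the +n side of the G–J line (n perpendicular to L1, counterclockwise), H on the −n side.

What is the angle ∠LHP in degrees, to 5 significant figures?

10.784°

Tangency of A1 to both parallel lines with radius 5.0 puts V and H at G ± 5.0·n: V = (-1.5617, 4.7499), H = (1.5617, -4.7499). Equal radii place P and L the same way about J: P = J + 5.0·n = (48.312, 21.147), L = J − 5.0·n = (51.435, 11.648). Then cos ∠LHP = HL·HP / (|HL||HP|), giving 10.784°.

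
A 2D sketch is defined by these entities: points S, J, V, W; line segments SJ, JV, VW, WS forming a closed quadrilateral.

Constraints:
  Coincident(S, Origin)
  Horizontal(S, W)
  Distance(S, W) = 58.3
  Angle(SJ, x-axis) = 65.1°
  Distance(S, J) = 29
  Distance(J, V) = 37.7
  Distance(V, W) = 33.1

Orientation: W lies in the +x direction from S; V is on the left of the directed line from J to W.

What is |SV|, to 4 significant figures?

58.88

Checks: |JV| = 37.70 ✓; |VW| = 33.10 ✓.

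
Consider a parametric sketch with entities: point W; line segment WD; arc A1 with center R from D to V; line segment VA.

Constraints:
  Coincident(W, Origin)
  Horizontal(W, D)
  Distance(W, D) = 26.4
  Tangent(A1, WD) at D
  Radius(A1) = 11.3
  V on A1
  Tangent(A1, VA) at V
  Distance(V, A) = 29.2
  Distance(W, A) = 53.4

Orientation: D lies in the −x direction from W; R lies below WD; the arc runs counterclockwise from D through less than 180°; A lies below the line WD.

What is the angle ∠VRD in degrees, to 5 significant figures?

98.737°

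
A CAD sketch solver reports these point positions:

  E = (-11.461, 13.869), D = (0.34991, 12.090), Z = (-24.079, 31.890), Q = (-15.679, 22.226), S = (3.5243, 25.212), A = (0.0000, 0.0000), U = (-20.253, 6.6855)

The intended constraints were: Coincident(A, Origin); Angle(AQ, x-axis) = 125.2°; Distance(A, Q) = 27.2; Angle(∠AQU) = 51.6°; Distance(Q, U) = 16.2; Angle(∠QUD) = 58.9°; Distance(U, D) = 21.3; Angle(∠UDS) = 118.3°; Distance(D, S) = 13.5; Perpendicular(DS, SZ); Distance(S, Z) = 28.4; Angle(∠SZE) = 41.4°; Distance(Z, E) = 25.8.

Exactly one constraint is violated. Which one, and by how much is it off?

Distance(Z, E) = 25.8 — off by 3.80.

A = (0.00, 0.00) ✓; AQ at 125.2° ✓; |AQ| = 27.20 ✓; ∠AQU = 51.60° ✓; |QU| = 16.20 ✓; ∠QUD = 58.90° ✓; |UD| = 21.30 ✓; ∠UDS = 118.3° ✓; |DS| = 13.50 ✓; ∠(DS, SZ) = 90.00° ✓; |SZ| = 28.40 ✓; ∠SZE = 41.40° ✓; |ZE| = 22.00 ✗.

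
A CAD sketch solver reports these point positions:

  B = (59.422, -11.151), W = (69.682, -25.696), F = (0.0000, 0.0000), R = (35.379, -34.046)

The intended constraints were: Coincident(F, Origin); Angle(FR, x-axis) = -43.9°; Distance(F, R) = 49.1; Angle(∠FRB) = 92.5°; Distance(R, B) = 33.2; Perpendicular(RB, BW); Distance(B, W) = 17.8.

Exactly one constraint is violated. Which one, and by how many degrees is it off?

Perpendicular(RB, BW) — off by 8.40°.

F = (0.00, 0.00) ✓; FR at -43.90° ✓; |FR| = 49.10 ✓; ∠FRB = 92.50° ✓; |RB| = 33.20 ✓; ∠(RB, BW) = 98.40° ✗; |BW| = 17.80 ✓.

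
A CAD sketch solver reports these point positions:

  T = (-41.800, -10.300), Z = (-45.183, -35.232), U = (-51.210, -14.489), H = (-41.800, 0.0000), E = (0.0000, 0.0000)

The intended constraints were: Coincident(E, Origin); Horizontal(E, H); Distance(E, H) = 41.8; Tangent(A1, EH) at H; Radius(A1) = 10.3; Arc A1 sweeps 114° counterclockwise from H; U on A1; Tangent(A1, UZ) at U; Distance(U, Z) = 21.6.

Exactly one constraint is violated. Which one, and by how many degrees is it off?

Tangent(A1, UZ) at U — off by 7.80°.

E = (0.00, 0.00) ✓; E.y = 0.00, H.y = 0.00 ✓; |EH| = 41.80 ✓; ∠(TH, HE) = 90.00° ✓; |TH| = 10.30 ✓; bearing(T→U) − bearing(T→H) = 114.0° ✓; |TU| = 10.30 ✓; ∠(TU, UZ) = 97.80° ✗; |UZ| = 21.60 ✓.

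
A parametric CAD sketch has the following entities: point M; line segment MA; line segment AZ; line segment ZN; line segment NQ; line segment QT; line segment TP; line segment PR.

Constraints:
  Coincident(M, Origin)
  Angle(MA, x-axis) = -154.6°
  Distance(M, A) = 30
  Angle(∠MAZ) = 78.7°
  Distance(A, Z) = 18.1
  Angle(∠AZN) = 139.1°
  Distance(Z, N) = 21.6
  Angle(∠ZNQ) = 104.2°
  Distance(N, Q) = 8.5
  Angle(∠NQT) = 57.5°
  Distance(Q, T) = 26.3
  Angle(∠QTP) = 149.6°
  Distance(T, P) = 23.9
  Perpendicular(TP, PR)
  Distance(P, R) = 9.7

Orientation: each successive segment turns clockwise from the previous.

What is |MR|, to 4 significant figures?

58.09

M is at the origin; MA runs at -154.6° with length 30.0, so A = (-27.10, -12.87). ∠MAZ = 78.7° gives AZ at 104.1° from the x-axis; with |AZ| = 18.1, Z = (-31.51, 4.687). ∠AZN = 139.1° gives ZN at 63.20° from the x-axis; with |ZN| = 21.6, N = (-21.77, 23.97). ∠ZNQ = 104.2° gives NQ at -12.60° from the x-axis; with |NQ| = 8.5, Q = (-13.48, 22.11). ∠NQT = 57.5° gives QT at -135.1° from the x-axis; with |QT| = 26.3, T = (-32.10, 3.548). ∠QTP = 149.6° gives TP at -165.5° from the x-axis; with |TP| = 23.9, P = (-55.24, -2.436). TP is perpendicular to PR, so PR runs at 104.5°; with |PR| = 9.7, R = (-57.67, 6.955). Then |MR| = |R − M| = 58.09.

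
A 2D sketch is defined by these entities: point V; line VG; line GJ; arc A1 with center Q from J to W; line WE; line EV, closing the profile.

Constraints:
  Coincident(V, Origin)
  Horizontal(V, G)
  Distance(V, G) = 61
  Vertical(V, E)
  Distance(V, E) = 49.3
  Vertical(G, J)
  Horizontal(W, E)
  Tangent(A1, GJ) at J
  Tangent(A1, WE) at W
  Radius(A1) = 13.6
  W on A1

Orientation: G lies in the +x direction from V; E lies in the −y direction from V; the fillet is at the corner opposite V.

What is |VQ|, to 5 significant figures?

59.340

V is at the origin; V and G share the same y with |VG| = 61.0 and G on the +x side, so G = (61.000, 0.0000). V and E share the same x with |VE| = 49.3 and E on the −y side, so E = (0.0000, -49.300). The virtual corner opposite V is at (61.000, -49.300). Since A1 is tangent to GJ there, QJ ⟂ GJ and A1 meets WE tangentially, so QW is at right angles to WE, with radius 13.6, so the center Q sits 13.6 in from both sides at Q = (47.400, -35.700). Then |VQ| = |Q − V| = 59.340.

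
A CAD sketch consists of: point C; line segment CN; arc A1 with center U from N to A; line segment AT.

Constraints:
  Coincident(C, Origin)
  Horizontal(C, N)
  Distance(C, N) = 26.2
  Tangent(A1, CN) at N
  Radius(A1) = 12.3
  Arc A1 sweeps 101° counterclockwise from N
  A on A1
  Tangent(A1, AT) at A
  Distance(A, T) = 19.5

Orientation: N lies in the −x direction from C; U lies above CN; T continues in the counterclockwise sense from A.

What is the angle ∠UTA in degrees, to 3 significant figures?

32.2°

On A1, N sits at bearing -90° from U; a 101° counterclockwise sweep puts A at bearing 11°, so A = U + 12.3·(cos 11°, sin 11°) = (-14.1, 14.6). The tangent condition forces UA to be normal to AT, so AT runs along (−sin 11°, cos 11°); with |AT| = 19.5, T = (-17.8, 33.8). Then cos ∠UTA = TU·TA / (|TU||TA|), giving 32.2°.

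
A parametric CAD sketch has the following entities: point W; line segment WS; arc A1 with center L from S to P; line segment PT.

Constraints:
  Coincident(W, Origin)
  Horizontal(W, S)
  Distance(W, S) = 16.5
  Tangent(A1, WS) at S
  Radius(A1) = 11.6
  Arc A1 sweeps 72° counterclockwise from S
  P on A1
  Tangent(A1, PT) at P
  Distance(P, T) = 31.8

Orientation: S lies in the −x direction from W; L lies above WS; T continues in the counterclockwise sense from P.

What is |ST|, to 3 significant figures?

43.6

W is at the origin; W and S share the same y with |WS| = 16.5 and S on the −x side, so S = (-16.5, 0.00). Since A1 is tangent to WS there, LS ⟂ WS, so L = S + (0, 11.6) = (-16.5, 11.6). On A1, S sits at bearing -90° from L; a 72° counterclockwise sweep puts P at bearing -18°, so P = L + 11.6·(cos -18°, sin -18°) = (-5.47, 8.02). A1 meets PT tangentially, so LP is at right angles to PT, so PT runs along (−sin -18°, cos -18°); with |PT| = 31.8, T = (4.36, 38.3). Then |ST| = |T − S| = 43.6.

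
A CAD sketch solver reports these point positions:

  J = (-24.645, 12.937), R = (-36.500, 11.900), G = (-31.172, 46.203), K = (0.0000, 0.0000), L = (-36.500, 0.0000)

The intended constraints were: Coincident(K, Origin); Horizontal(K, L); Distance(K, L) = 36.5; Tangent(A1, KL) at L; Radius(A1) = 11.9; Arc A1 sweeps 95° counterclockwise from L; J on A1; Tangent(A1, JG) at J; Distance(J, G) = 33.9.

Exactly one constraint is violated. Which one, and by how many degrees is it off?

Tangent(A1, JG) at J — off by 6.10°.

K = (0.00, 0.00) ✓; K.y = 0.00, L.y = 0.00 ✓; |KL| = 36.50 ✓; ∠(RL, LK) = 90.00° ✓; |RL| = 11.90 ✓; bearing(R→J) − bearing(R→L) = 95.00° ✓; |RJ| = 11.90 ✓; ∠(RJ, JG) = 83.90° ✗; |JG| = 33.90 ✓.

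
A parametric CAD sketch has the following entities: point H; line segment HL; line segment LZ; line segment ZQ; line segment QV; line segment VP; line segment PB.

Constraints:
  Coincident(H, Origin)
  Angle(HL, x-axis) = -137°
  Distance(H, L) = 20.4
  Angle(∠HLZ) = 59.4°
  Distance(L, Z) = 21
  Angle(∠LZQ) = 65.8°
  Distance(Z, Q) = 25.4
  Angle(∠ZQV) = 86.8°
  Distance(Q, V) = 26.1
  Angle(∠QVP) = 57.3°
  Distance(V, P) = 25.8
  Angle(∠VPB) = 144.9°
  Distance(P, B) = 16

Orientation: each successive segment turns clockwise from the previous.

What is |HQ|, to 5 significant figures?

5.6124

H is at the origin; HL runs at -137.0° with length 20.4, so L = (-14.920, -13.913). ∠HLZ = 59.4° gives LZ at 102.40° from the x-axis; with |LZ| = 21.0, Z = (-19.429, 6.5974). ∠LZQ = 65.8° gives ZQ at -11.800° from the x-axis; with |ZQ| = 25.4, Q = (5.4342, 1.4032). Then |HQ| = |Q − H| = 5.6124.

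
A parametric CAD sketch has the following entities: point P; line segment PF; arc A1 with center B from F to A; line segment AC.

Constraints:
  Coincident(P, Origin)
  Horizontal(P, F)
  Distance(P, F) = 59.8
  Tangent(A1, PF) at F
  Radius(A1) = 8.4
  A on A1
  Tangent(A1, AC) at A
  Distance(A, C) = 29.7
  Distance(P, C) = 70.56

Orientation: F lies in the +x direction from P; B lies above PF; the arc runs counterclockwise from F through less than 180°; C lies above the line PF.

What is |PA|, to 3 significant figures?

68.7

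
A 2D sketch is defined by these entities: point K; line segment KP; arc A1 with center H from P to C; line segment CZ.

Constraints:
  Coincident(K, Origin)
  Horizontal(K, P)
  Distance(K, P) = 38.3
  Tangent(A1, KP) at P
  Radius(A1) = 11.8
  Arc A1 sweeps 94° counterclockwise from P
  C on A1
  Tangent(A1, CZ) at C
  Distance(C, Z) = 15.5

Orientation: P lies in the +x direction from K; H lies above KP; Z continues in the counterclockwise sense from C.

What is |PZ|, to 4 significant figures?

30.05

K is at the origin; K and P share the same y with |KP| = 38.3 and P on the +x side, so P = (38.30, 0.000). A1 meets KP tangentially, so HP is at right angles to KP, so H = P + (0, 11.8) = (38.30, 11.80). On A1, P sits at bearing -90° from H; a 94° counterclockwise sweep puts C at bearing 4°, so C = H + 11.8·(cos 4°, sin 4°) = (50.07, 12.62). Since A1 is tangent to CZ there, HC ⟂ CZ, so CZ runs along (−sin 4°, cos 4°); with |CZ| = 15.5, Z = (48.99, 28.09). Then |PZ| = |Z − P| = 30.05.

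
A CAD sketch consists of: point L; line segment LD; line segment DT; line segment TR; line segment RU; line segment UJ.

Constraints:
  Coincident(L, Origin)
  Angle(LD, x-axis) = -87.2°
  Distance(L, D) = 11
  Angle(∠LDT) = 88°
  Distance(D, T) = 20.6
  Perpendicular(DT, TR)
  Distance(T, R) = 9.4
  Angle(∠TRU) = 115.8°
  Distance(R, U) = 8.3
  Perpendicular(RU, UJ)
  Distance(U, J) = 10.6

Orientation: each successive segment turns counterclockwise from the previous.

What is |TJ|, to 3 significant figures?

12.6

L is at the origin; LD runs at -87.2° with length 11.0, so D = (0.537, -11.0). ∠LDT = 88.0° gives DT at 4.80° from the x-axis; with |DT| = 20.6, T = (21.1, -9.26). The perpendicularity gives TR at right angles to DT, so TR runs at 94.8°; with |TR| = 9.4, R = (20.3, 0.104). ∠TRU = 115.8° gives RU at 159° from the x-axis; with |RU| = 8.3, U = (12.5, 3.08). RU is perpendicular to UJ, so UJ runs at -111°; with |UJ| = 10.6, J = (8.73, -6.82). Then |TJ| = |J − T| = 12.6.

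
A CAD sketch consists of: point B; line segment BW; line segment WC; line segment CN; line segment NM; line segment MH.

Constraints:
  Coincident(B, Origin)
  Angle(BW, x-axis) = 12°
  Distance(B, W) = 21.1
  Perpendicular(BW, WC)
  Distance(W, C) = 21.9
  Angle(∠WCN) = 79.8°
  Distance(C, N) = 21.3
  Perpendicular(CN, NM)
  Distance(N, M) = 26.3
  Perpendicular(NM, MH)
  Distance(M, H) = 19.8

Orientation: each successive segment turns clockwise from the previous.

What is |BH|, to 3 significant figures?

24.7

B is at the origin; BW runs at 12.0° with length 21.1, so W = (20.6, 4.39). The perpendicularity gives WC at right angles to BW, so WC runs at -78.0°; with |WC| = 21.9, C = (25.2, -17.0). ∠WCN = 79.8° gives CN at -178° from the x-axis; with |CN| = 21.3, N = (3.90, -17.7). CN is perpendicular to NM, so NM runs at 91.8°; with |NM| = 26.3, M = (3.08, 8.58). The perpendicularity gives MH at right angles to NM, so MH runs at 1.80°; with |MH| = 19.8, H = (22.9, 9.21). Then |BH| = |H − B| = 24.7.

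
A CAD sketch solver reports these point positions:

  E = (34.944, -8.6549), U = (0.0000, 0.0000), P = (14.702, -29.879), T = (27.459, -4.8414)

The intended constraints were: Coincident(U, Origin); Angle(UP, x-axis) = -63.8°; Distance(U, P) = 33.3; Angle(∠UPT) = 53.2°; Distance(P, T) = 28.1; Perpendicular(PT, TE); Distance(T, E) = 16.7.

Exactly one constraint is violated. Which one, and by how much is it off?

Distance(T, E) = 16.7 — off by 8.30.

U = (0.00, 0.00) ✓; UP at -63.80° ✓; |UP| = 33.30 ✓; ∠UPT = 53.20° ✓; |PT| = 28.10 ✓; ∠(PT, TE) = 90.00° ✓; |TE| = 8.400 ✗.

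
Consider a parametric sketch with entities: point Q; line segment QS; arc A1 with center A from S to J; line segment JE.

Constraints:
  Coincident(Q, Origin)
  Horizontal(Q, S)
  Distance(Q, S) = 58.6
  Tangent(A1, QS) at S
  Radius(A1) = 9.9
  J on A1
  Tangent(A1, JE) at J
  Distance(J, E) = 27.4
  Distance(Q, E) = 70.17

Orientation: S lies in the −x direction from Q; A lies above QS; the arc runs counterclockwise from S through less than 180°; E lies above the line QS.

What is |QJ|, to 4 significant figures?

50.99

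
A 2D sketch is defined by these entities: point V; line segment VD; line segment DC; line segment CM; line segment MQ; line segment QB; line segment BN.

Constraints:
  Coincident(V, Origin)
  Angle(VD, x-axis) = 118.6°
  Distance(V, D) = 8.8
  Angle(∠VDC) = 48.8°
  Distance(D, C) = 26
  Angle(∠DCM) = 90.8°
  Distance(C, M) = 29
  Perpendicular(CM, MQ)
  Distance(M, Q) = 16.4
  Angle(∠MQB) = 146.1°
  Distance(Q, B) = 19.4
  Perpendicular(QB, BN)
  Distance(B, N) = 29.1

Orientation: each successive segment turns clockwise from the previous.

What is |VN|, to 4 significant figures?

12.95

∠MQB = 146.1° gives QB at 134.3° from the x-axis; with |QB| = 19.4, B = (-14.37, -9.094). QB is perpendicular to BN, so BN runs at 44.30°; with |BN| = 29.1, N = (6.455, 11.23). Then |VN| = |N − V| = 12.95.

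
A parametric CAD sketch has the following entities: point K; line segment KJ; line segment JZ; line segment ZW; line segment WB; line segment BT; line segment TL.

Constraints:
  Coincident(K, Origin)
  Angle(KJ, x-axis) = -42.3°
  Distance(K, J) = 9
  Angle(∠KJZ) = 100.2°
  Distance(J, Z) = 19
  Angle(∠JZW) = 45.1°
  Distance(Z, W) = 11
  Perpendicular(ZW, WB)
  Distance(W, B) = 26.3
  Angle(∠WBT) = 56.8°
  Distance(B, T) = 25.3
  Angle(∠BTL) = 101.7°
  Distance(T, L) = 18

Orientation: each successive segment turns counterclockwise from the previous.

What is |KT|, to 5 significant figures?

31.253

K is at the origin; KJ runs at -42.3° with length 9.0, so J = (6.6567, -6.0571). ∠KJZ = 100.2° gives JZ at 37.500° from the x-axis; with |JZ| = 19.0, Z = (21.730, 5.5094). ∠JZW = 45.1° gives ZW at 172.40° from the x-axis; with |ZW| = 11.0, W = (10.827, 6.9642). ZW is perpendicular to WB, so WB runs at -97.600°; with |WB| = 26.3, B = (7.3487, -19.105). ∠WBT = 56.8° gives BT at 25.600° from the x-axis; with |BT| = 25.3, T = (30.165, -8.1730). Then |KT| = |T − K| = 31.253.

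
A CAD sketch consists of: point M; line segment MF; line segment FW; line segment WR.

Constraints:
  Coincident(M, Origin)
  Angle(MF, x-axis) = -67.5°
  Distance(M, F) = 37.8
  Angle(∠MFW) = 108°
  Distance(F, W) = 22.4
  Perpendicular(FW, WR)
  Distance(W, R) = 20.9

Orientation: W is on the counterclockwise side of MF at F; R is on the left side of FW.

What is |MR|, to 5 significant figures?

37.256

M is at the origin; MF runs at -67.5° with length 37.8, so F = 37.8·(cos -67.5°, sin -67.5°) = (14.465, -34.923). ∠MFW = 108.0°, so FW runs at -67.5° + (180° − 108.0°) = 4.5000° from the x-axis; with |FW| = 22.4, W = F + 22.4·(cos 4.5000°, sin 4.5000°) = (36.796, -33.165). FW ⟂ WR; with |WR| = 20.9 on the left of FW, R = W + 20.9·(-0.078459, 0.99692) = (35.157, -12.330). Then |MR| = |R − M| = 37.256.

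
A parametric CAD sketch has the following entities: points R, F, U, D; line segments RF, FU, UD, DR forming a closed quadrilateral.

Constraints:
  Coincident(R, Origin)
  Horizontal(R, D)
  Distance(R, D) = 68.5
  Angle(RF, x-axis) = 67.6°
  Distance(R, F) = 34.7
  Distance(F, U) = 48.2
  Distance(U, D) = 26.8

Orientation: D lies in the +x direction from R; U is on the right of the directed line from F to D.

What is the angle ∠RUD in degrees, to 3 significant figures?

158°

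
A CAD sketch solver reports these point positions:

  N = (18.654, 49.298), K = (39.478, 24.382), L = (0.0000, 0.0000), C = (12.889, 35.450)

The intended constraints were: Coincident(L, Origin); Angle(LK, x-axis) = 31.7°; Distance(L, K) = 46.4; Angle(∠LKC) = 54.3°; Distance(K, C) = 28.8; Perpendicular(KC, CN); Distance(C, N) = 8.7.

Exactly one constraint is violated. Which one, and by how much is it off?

Distance(C, N) = 8.7 — off by 6.30.

L = (0.00, 0.00) ✓; LK at 31.70° ✓; |LK| = 46.40 ✓; ∠LKC = 54.30° ✓; |KC| = 28.80 ✓; ∠(KC, CN) = 90.00° ✓; |CN| = 15.00 ✗.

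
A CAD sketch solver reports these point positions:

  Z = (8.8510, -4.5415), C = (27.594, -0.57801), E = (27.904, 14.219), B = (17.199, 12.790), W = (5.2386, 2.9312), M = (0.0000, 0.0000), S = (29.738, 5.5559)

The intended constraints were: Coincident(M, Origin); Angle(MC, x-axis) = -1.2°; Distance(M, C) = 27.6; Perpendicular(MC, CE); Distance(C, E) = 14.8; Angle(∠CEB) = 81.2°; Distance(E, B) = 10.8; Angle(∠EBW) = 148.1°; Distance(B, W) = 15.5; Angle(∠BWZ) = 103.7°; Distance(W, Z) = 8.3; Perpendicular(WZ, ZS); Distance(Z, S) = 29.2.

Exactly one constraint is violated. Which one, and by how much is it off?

Distance(Z, S) = 29.2 — off by 6.00.

M = (0.00, 0.00) ✓; MC at -1.200° ✓; |MC| = 27.60 ✓; ∠(MC, CE) = 90.00° ✓; |CE| = 14.80 ✓; ∠CEB = 81.20° ✓; |EB| = 10.80 ✓; ∠EBW = 148.1° ✓; |BW| = 15.50 ✓; ∠BWZ = 103.7° ✓; |WZ| = 8.300 ✓; ∠(WZ, ZS) = 90.00° ✓; |ZS| = 23.20 ✗.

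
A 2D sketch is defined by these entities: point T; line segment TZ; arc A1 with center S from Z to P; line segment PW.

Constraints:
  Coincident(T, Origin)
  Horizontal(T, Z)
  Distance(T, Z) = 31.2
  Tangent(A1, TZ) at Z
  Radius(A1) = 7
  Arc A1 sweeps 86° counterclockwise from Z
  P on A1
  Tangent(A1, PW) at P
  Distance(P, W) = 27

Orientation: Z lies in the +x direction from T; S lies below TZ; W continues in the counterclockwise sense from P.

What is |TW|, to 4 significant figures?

40.22

T is at the origin; TZ is horizontal with |TZ| = 31.2 and Z on the +x side, so Z = (31.20, 0.000). Since A1 is tangent to TZ there, SZ ⟂ TZ, so S = Z + (0, -7) = (31.20, -7.000). On A1, Z sits at bearing 90° from S; an 86° counterclockwise sweep puts P at bearing 176°, so P = S + 7.0·(cos 176°, sin 176°) = (24.22, -6.512). Since A1 is tangent to PW there, SP ⟂ PW, so PW runs along (−sin 176°, cos 176°); with |PW| = 27.0, W = (22.33, -33.45). Then |TW| = |W − T| = 40.22.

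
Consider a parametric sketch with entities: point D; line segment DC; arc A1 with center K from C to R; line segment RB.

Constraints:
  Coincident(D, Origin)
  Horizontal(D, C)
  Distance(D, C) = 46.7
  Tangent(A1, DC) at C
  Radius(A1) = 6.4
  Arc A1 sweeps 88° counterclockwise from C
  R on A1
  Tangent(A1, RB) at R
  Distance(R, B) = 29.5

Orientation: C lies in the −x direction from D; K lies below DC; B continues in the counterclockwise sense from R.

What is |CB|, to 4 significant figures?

36.42

D is at the origin; D and C share the same y with |DC| = 46.7 and C on the −x side, so C = (-46.70, 0.000). Tangency of A1 to DC means the radius KC is perpendicular to DC, so K = C + (0, -6.4) = (-46.70, -6.400). On A1, C sits at bearing 90° from K; an 88° counterclockwise sweep puts R at bearing 178°, so R = K + 6.4·(cos 178°, sin 178°) = (-53.10, -6.177). A1 meets RB tangentially, so KR is at right angles to RB, so RB runs along (−sin 178°, cos 178°); with |RB| = 29.5, B = (-54.13, -35.66). Then |CB| = |B − C| = 36.42.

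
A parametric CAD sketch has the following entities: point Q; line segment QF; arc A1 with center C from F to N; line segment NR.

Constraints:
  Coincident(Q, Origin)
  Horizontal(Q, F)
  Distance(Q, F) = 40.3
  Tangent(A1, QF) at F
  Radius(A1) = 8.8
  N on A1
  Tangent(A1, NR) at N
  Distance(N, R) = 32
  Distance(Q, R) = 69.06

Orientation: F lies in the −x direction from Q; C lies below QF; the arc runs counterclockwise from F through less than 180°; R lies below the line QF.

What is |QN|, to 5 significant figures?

49.034

Q is at the origin; Q and F share the same y with |QF| = 40.3 and F on the −x side, so F = (-40.300, 0.0000). Since A1 is tangent to QF there, CF ⟂ QF, so C = F + (0, -8.8) = (-40.300, -8.8000). Since CN ⟂ NR (tangency), |CR| = √(8.8² + 32.0²) = 33.188 regardless of where N sits on A1. So R lies on both circle(Q, 69.06) and circle(C, 33.188); the below-QF intersection is R = (-58.659, -36.448). N is the foot of the tangent from R: N = (-48.659, -6.0502).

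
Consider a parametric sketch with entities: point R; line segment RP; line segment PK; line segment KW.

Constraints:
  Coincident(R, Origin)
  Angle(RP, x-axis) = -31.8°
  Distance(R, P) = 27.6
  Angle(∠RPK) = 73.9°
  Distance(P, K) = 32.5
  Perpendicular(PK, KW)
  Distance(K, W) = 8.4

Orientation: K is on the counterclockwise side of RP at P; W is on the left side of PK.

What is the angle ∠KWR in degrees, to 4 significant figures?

126.1°

R is at the origin; RP runs at -31.8° with length 27.6, so P = 27.6·(cos -31.8°, sin -31.8°) = (23.46, -14.54). ∠RPK = 73.9°, so PK runs at -31.8° + (180° − 73.9°) = 74.30° from the x-axis; with |PK| = 32.5, K = P + 32.5·(cos 74.30°, sin 74.30°) = (32.25, 16.74). PK is perpendicular to KW; with |KW| = 8.4 on the left of PK, W = K + 8.4·(-0.9627, 0.2706) = (24.16, 19.02). Then cos ∠KWR = WK·WR / (|WK||WR|), giving 126.1°.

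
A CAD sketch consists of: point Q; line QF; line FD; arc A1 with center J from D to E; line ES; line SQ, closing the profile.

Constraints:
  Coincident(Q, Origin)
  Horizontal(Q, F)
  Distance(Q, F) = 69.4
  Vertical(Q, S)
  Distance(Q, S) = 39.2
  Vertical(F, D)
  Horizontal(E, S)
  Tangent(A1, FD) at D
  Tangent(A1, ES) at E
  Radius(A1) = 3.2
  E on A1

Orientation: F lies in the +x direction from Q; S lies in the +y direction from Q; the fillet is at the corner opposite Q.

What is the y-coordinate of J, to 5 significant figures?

36.000

Q is at the origin; Q and F share the same y with |QF| = 69.4 and F on the +x side, so F = (69.400, 0.0000). QS is vertical with |QS| = 39.2 and S on the +y side, so S = (0.0000, 39.200). The virtual corner opposite Q is at (69.400, 39.200). Tangency of A1 to FD means the radius JD is perpendicular to FD and since A1 is tangent to ES there, JE ⟂ ES, with radius 3.2, so the center J sits 3.2 in from both sides at J = (66.200, 36.000). So J.y = 36.000.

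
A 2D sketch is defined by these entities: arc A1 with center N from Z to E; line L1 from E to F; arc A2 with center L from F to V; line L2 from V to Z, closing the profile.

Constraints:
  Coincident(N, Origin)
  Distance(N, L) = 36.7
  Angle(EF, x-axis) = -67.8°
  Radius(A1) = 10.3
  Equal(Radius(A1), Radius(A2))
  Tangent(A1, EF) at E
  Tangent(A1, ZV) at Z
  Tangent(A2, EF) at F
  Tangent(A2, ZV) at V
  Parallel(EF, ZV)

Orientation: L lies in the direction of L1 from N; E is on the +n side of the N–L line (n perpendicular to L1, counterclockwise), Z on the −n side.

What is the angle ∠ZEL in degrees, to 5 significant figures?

74.323°

The slot axis is L1's direction at -67.8°, so u = (cos -67.8°, sin -67.8°) = (0.37784, -0.92587) and n = (−sin -67.8°, cos -67.8°) = (0.92587, 0.37784). N is at the origin and L lies 36.7 along u from N, so L = 36.7·u = (13.867, -33.979). Tangency of A1 to both parallel lines with radius 10.3 puts E and Z at N ± 10.3·n: E = (9.5365, 3.8918), Z = (-9.5365, -3.8918). Then cos ∠ZEL = EZ·EL / (|EZ||EL|), giving 74.323°.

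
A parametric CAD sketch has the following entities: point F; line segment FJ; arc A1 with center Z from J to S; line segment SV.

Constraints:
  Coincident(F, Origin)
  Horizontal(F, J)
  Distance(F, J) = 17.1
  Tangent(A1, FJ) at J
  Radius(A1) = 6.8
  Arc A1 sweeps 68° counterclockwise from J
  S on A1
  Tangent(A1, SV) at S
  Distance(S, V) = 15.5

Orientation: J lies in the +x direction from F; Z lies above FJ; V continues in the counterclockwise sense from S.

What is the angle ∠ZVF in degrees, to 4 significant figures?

11.79°

On A1, J sits at bearing -90° from Z; a 68° counterclockwise sweep puts S at bearing -22°, so S = Z + 6.8·(cos -22°, sin -22°) = (23.40, 4.253). Tangency of A1 to SV means the radius ZS is perpendicular to SV, so SV runs along (−sin -22°, cos -22°); with |SV| = 15.5, V = (29.21, 18.62). Then cos ∠ZVF = VZ·VF / (|VZ||VF|), giving 11.79°.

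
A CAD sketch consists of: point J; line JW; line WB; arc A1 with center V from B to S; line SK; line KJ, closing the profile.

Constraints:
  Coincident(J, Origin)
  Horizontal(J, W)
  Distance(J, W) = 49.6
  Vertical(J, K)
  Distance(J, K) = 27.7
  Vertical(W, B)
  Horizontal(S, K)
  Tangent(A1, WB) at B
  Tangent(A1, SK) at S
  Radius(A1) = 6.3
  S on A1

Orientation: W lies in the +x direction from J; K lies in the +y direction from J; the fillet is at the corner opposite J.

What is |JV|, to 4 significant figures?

48.30

J is at the origin; JW is horizontal with |JW| = 49.6 and W on the +x side, so W = (49.60, 0.000). JK is vertical with |JK| = 27.7 and K on the +y side, so K = (0.000, 27.70). The virtual corner opposite J is at (49.60, 27.70). Tangency of A1 to WB means the radius VB is perpendicular to WB and tangency of A1 to SK means the radius VS is perpendicular to SK, with radius 6.3, so the center V sits 6.3 in from both sides at V = (43.30, 21.40). Then |JV| = |V − J| = 48.30.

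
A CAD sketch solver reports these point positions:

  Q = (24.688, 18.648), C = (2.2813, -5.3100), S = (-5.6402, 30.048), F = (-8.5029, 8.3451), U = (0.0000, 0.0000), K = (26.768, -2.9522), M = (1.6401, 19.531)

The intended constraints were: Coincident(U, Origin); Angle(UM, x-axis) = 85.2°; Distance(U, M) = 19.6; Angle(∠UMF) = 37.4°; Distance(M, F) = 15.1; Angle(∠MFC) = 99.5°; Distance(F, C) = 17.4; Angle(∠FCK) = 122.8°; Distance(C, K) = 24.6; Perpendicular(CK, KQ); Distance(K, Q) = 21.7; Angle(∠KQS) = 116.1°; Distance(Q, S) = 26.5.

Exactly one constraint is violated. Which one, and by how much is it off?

Distance(Q, S) = 26.5 — off by 5.90.

U = (0.00, 0.00) ✓; UM at 85.20° ✓; |UM| = 19.60 ✓; ∠UMF = 37.40° ✓; |MF| = 15.10 ✓; ∠MFC = 99.50° ✓; |FC| = 17.40 ✓; ∠FCK = 122.8° ✓; |CK| = 24.60 ✓; ∠(CK, KQ) = 90.00° ✓; |KQ| = 21.70 ✓; ∠KQS = 116.1° ✓; |QS| = 32.40 ✗.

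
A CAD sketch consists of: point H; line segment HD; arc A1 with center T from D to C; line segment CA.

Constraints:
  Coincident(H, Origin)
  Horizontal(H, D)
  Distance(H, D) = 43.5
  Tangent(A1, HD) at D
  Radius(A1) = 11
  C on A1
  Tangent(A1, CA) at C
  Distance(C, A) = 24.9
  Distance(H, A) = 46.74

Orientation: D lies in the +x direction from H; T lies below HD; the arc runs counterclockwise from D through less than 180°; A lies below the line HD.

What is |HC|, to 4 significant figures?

34.11

H is at the origin; HD is horizontal with |HD| = 43.5 and D on the +x side, so D = (43.50, 0.000). Tangency of A1 to HD means the radius TD is perpendicular to HD, so T = D + (0, -11) = (43.50, -11.00). Since TC ⟂ CA (tangency), |TA| = √(11.0² + 24.9²) = 27.22 regardless of where C sits on A1. So A lies on both circle(H, 46.74) and circle(T, 27.22); the below-HD intersection is A = (30.86, -35.11). C is the foot of the tangent from A: C = (32.52, -10.26).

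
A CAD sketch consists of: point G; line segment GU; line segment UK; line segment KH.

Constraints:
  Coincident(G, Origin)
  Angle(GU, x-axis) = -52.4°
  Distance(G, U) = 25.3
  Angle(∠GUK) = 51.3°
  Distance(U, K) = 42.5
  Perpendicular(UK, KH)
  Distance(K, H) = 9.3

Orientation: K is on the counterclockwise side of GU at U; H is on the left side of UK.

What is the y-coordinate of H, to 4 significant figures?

23.45

G is at the origin; GU runs at -52.4° with length 25.3, so U = 25.3·(cos -52.4°, sin -52.4°) = (15.44, -20.04). ∠GUK = 51.3°, so UK runs at -52.4° + (180° − 51.3°) = 76.30° from the x-axis; with |UK| = 42.5, K = U + 42.5·(cos 76.30°, sin 76.30°) = (25.50, 21.25). The perpendicularity gives KH at right angles to UK; with |KH| = 9.3 on the left of UK, H = K + 9.3·(-0.9715, 0.2368) = (16.47, 23.45). So H.y = 23.45.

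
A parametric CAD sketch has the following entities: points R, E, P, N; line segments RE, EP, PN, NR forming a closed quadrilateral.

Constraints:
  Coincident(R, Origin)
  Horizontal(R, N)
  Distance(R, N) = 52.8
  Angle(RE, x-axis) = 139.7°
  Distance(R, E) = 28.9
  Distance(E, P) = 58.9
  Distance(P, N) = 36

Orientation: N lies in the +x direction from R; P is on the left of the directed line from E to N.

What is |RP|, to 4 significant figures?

47.44

R is at the origin; R and N share the same y with |RN| = 52.8 and N in +x, so N = (52.8, 0). RE runs at 139.7° with |RE| = 28.9, so E = (-22.04, 18.69). P is determined by |EP| = 58.9 and |PN| = 36.0 together: it lies at the intersection of circle(E, 58.9) and circle(N, 36.0). With |EN| = 77.14, the foot of the radical line on EN is 52.66 from E and the perpendicular offset is √(58.9² − 52.66²) = 26.39. Taking the left-of-EN solution: P = (35.44, 31.54).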